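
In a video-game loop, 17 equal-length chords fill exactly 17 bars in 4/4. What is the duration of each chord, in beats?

17 bars × 4 beats/bar = 68 beats total.
68 beats ÷ 17 chords = 4 beats per chord.
(That is a whole note.)

4 beats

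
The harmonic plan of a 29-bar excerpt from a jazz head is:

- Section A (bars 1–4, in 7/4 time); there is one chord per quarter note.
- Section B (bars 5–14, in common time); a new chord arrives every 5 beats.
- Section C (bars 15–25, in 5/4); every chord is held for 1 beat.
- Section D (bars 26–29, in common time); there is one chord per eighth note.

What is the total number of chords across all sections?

A has 28 beats and chords last 1 each, so 28 chords.
B has 40 beats and chords last 5 each, so 8 chords.
C has 55 beats and chords last 1 each, so 55 chords.
D has 16 beats and chords last 0.5 each, so 32 chords.
Total: 28 + 8 + 55 + 32 = 123.

123 chords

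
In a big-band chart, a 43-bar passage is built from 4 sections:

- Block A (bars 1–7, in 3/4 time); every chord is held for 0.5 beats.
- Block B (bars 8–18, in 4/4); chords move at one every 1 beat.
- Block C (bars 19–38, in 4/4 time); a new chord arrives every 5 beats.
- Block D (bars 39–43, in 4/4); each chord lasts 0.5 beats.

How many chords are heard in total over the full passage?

142 chords

A has 21 beats and chords last 0.5 each, so 42 chords.
B has 44 beats and chords last 1 each, so 44 chords.
C has 80 beats and chords last 5 each, so 16 chords.
D has 20 beats and chords last 0.5 each, so 40 chords.
Total: 42 + 44 + 16 + 40 = 142.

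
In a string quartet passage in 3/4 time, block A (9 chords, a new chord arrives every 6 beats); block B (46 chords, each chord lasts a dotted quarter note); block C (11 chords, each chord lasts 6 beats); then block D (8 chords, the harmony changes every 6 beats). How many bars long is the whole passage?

79 bars

A: 9 × 6 = 54 beats = 18 bars.
B: 46 × 1.5 = 69 beats = 23 bars.
C: 11 × 6 = 66 beats = 22 bars.
D: 8 × 6 = 48 beats = 16 bars.
Total: 18 + 23 + 22 + 16 = 79 bars.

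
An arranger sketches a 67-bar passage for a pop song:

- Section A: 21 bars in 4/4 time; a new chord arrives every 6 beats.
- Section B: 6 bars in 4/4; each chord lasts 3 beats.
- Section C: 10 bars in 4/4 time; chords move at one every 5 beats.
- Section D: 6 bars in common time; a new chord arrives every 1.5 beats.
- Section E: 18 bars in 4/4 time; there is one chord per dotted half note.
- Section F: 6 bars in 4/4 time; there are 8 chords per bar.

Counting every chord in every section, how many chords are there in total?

A has 84 beats and chords last 6 each, so 14 chords.
B has 24 beats and chords last 3 each, so 8 chords.
C has 40 beats and chords last 5 each, so 8 chords.
D has 24 beats and chords last 1.5 each, so 16 chords.
E has 72 beats and chords last 3 each, so 24 chords.
F has 24 beats and chords last 0.5 each, so 48 chords.
Total: 14 + 8 + 8 + 16 + 24 + 48 = 118.

118 chords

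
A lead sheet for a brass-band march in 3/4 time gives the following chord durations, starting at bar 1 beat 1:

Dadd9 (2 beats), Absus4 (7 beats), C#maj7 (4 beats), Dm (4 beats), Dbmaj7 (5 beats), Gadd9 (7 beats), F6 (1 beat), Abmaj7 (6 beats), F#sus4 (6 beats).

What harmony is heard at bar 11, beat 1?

Beat 1 of bar 11 is beat (11−1)×3 + 1 = 31 overall.
Running totals: Dadd9 ends at 2, Absus4 ends at 9, C#maj7 ends at 13, Dm ends at 17, Dbmaj7 ends at 22, Gadd9 ends at 29, F6 ends at 30, Abmaj7 ends at 36.
Beat 31 falls within Abmaj7.

Abmaj7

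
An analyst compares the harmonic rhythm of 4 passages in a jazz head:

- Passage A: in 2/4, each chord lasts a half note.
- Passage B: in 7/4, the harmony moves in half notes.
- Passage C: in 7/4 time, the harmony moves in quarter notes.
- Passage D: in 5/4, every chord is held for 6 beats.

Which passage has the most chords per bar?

Passage C

A: each chord is 2 beats in 2/4, so 1 per bar.
B: each chord is 2 beats in 7/4, so 3.5 per bar.
C: each chord is 1 beat in 7/4, so 7 per bar.
D: each chord is 6 beats in 5/4, so 5/6 per bar.
Fastest is C at 7 chords/bar.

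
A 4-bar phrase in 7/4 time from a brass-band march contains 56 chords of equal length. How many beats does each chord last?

0.5 beats

4 bars × 7 beats/bar = 28 beats total.
28 beats ÷ 56 chords = 0.5 beats per chord.
(That is an eighth note.)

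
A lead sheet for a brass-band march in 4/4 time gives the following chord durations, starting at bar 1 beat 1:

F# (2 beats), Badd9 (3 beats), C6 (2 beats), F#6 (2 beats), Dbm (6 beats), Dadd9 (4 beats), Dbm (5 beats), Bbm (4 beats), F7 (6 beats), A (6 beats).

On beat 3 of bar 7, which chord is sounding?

Bbm

Beat 3 of bar 7 is beat (7−1)×4 + 3 = 27 overall.
Running totals: F# ends at 2, Badd9 ends at 5, C6 ends at 7, F#6 ends at 9, Dbm ends at 15, Dadd9 ends at 19, Dbm ends at 24, Bbm ends at 28.
Beat 27 falls within Bbm.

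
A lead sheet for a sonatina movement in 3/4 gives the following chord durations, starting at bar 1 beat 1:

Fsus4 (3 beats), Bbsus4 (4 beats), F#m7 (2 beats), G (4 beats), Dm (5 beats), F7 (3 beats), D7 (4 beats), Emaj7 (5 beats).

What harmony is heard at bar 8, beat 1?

D7

Beat 1 of bar 8 is beat (8−1)×3 + 1 = 22 overall.
Running totals: Fsus4 ends at 3, Bbsus4 ends at 7, F#m7 ends at 9, G ends at 13, Dm ends at 18, F7 ends at 21, D7 ends at 25.
Beat 22 falls within D7.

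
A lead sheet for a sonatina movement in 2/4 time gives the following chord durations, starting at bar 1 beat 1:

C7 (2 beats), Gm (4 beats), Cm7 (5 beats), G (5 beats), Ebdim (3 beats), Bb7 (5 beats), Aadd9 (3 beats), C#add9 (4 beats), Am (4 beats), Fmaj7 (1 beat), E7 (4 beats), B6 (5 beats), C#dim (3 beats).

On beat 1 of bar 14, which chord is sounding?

Beat 1 of bar 14 is beat (14−1)×2 + 1 = 27 overall.
Running totals: C7 ends at 2, Gm ends at 6, Cm7 ends at 11, G ends at 16, Ebdim ends at 19, Bb7 ends at 24, Aadd9 ends at 27.
Beat 27 falls within Aadd9.

Aadd9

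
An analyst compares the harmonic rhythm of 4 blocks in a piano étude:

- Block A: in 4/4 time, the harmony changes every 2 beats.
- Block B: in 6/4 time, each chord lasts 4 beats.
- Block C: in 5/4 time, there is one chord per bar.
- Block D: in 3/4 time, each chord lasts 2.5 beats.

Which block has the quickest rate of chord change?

Block A

A: 4/2 = 2 chords/bar.
B: 6/4 = 1.5 chords/bar.
C: 5/5 = 1 chord/bar.
D: 3/2.5 = 1.2 chords/bar.
Fastest is A at 2 chords/bar.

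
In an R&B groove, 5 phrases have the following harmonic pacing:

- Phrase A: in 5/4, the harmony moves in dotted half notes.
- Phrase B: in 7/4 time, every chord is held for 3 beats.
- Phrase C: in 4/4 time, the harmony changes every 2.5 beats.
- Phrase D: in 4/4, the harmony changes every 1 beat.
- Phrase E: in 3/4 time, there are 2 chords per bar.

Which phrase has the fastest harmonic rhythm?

A: each chord is 3 beats in 5/4, so 5/3 per bar.
B: each chord is 3 beats in 7/4, so 7/3 per bar.
C: each chord is 2.5 beats in 4/4, so 1.6 per bar.
D: each chord is 1 beat in 4/4, so 4 per bar.
E: each chord is 1.5 beats in 3/4, so 2 per bar.
Fastest is D at 4 chords/bar.

Phrase D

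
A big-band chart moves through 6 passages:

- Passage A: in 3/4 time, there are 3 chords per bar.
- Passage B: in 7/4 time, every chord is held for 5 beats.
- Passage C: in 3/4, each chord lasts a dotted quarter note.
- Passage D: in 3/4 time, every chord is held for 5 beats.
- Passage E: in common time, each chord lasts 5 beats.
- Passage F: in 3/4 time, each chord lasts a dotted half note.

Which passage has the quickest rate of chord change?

A: each chord is 1 beat in 3/4, so 3 per bar.
B: each chord is 5 beats in 7/4, so 1.4 per bar.
C: each chord is 1.5 beats in 3/4, so 2 per bar.
D: each chord is 5 beats in 3/4, so 0.6 per bar.
E: each chord is 5 beats in 4/4, so 0.8 per bar.
F: each chord is 3 beats in 3/4, so 1 per bar.
Fastest is A at 3 chords/bar.

Passage A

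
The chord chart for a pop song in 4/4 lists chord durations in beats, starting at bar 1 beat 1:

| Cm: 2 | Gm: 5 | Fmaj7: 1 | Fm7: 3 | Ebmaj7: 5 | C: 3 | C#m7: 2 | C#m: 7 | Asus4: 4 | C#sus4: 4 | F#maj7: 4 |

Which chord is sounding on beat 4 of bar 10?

F#maj7

Beat 4 of bar 10 is beat (10−1)×4 + 4 = 40 overall.
Running totals: Cm ends at 2, Gm ends at 7, Fmaj7 ends at 8, Fm7 ends at 11, Ebmaj7 ends at 16, C ends at 19, C#m7 ends at 21, C#m ends at 28, Asus4 ends at 32, C#sus4 ends at 36, F#maj7 ends at 40.
Beat 40 falls within F#maj7.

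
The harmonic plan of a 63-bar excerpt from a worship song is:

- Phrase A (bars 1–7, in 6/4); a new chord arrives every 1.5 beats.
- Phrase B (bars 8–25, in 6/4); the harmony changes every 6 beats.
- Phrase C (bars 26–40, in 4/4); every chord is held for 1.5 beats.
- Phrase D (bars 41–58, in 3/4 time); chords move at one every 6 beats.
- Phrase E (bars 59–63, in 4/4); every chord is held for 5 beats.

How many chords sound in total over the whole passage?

A: 7·6 = 42 beats, 42/1.5 = 28 chords.
B: 18·6 = 108 beats, 108/6 = 18 chords.
C: 15·4 = 60 beats, 60/1.5 = 40 chords.
D: 18·3 = 54 beats, 54/6 = 9 chords.
E: 5·4 = 20 beats, 20/5 = 4 chords.
Total: 28 + 18 + 40 + 9 + 4 = 99.

99 chords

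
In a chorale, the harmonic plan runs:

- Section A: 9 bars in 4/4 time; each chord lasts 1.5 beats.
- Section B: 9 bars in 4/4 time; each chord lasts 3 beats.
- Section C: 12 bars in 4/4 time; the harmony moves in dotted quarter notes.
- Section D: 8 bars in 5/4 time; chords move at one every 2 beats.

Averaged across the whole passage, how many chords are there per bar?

A: 9 × 4 = 36 beats ÷ 1.5 = 24 chords.
B: 9 × 4 = 36 beats ÷ 3 = 12 chords.
C: 12 × 4 = 48 beats ÷ 1.5 = 32 chords.
D: 8 × 5 = 40 beats ÷ 2 = 20 chords.
Overall: 88 chords over 38 bars → 88/38 = 44/19 chords per bar.

44/19 chords per bar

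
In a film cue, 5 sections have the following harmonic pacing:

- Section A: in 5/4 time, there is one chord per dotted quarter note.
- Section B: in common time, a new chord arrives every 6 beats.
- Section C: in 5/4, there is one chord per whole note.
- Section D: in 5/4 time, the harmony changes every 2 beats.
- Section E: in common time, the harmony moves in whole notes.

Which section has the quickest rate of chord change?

Section A

A: each chord is 1.5 beats in 5/4, so 10/3 per bar.
B: each chord is 6 beats in 4/4, so 2/3 per bar.
C: each chord is 4 beats in 5/4, so 1.25 per bar.
D: each chord is 2 beats in 5/4, so 2.5 per bar.
E: each chord is 4 beats in 4/4, so 1 per bar.
Fastest is A at 10/3 chords/bar.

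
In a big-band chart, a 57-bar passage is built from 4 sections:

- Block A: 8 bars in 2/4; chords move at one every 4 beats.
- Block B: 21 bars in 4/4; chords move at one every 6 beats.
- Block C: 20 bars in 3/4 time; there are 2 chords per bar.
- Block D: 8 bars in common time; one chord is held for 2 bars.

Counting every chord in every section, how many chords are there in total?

A: 8 bars × 2 beats = 16 beats; 4 beats/chord → 4 chords.
B: 21 bars × 4 beats = 84 beats; 6 beats/chord → 14 chords.
C: 20 bars × 3 beats = 60 beats; 1.5 beats/chord → 40 chords.
D: 8 bars × 4 beats = 32 beats; 8 beats/chord → 4 chords.
Total: 4 + 14 + 40 + 4 = 62.

62 chords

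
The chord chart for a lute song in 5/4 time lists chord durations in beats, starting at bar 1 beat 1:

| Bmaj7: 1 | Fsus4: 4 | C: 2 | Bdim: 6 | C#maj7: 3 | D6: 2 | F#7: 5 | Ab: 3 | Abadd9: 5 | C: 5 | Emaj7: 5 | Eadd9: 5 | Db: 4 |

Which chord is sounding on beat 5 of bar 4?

F#7

Beat 5 of bar 4 is beat (4−1)×5 + 5 = 20 overall.
Running totals: Bmaj7 ends at 1, Fsus4 ends at 5, C ends at 7, Bdim ends at 13, C#maj7 ends at 16, D6 ends at 18, F#7 ends at 23.
Beat 20 falls within F#7.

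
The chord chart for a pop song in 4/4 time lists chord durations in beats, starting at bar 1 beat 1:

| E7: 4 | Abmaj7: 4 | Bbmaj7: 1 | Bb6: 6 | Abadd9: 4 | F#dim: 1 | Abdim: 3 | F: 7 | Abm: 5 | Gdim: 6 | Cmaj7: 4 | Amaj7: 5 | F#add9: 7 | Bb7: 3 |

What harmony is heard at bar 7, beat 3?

F

Beat 3 of bar 7 is beat (7−1)×4 + 3 = 27 overall.
Running totals: E7 ends at 4, Abmaj7 ends at 8, Bbmaj7 ends at 9, Bb6 ends at 15, Abadd9 ends at 19, F#dim ends at 20, Abdim ends at 23, F ends at 30.
Beat 27 falls within F.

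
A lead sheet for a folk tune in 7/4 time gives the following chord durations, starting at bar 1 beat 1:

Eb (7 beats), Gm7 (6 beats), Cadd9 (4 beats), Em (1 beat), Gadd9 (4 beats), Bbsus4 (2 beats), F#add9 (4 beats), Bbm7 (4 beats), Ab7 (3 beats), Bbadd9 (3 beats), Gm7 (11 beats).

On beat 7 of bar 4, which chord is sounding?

Beat 7 of bar 4 is beat (4−1)×7 + 7 = 28 overall.
Running totals: Eb ends at 7, Gm7 ends at 13, Cadd9 ends at 17, Em ends at 18, Gadd9 ends at 22, Bbsus4 ends at 24, F#add9 ends at 28.
Beat 28 falls within F#add9.

F#add9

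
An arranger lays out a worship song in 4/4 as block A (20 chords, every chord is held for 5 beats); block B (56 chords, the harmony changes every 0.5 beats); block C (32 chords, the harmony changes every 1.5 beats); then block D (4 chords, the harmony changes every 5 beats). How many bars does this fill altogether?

49 bars

A: 20 × 5 = 100 beats = 25 bars.
B: 56 × 0.5 = 28 beats = 7 bars.
C: 32 × 1.5 = 48 beats = 12 bars.
D: 4 × 5 = 20 beats = 5 bars.
Total: 25 + 7 + 12 + 5 = 49 bars.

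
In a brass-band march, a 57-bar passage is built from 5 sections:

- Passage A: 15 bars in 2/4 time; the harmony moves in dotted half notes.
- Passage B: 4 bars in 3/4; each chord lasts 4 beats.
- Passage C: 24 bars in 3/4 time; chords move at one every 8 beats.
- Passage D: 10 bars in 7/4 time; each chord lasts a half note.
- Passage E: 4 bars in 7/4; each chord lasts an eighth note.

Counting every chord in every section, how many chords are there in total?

113 chords

A: 15·2 = 30 beats, 30/3 = 10 chords.
B: 4·3 = 12 beats, 12/4 = 3 chords.
C: 24·3 = 72 beats, 72/8 = 9 chords.
D: 10·7 = 70 beats, 70/2 = 35 chords.
E: 4·7 = 28 beats, 28/0.5 = 56 chords.
Total: 10 + 3 + 9 + 35 + 56 = 113.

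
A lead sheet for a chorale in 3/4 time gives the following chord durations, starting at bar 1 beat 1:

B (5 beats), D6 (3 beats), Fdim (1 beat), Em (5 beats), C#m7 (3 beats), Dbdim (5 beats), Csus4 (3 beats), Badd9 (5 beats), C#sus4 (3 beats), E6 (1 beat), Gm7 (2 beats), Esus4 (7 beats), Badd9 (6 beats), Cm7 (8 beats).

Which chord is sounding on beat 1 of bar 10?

Beat 1 of bar 10 is beat (10−1)×3 + 1 = 28 overall.
Running totals: B ends at 5, D6 ends at 8, Fdim ends at 9, Em ends at 14, C#m7 ends at 17, Dbdim ends at 22, Csus4 ends at 25, Badd9 ends at 30.
Beat 28 falls within Badd9.

Badd9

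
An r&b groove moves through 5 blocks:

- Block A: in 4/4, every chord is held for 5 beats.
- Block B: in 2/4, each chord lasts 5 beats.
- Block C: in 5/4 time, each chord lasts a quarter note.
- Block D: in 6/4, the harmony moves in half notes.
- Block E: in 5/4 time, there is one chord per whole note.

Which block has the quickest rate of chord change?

Block C

A: 4/5 = 0.8 chords/bar.
B: 2/5 = 0.4 chords/bar.
C: 5/1 = 5 chords/bar.
D: 6/2 = 3 chords/bar.
E: 5/4 = 1.25 chords/bar.
Fastest is C at 5 chords/bar.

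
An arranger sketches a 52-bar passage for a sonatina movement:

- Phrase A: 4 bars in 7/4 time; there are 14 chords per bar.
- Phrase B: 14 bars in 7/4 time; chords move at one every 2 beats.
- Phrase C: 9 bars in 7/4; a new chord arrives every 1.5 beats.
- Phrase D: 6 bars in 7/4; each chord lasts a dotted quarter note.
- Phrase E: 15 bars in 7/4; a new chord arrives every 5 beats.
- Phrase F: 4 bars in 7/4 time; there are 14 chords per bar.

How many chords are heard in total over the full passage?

252 chords

A has 28 beats and chords last 0.5 each, so 56 chords.
B has 98 beats and chords last 2 each, so 49 chords.
C has 63 beats and chords last 1.5 each, so 42 chords.
D has 42 beats and chords last 1.5 each, so 28 chords.
E has 105 beats and chords last 5 each, so 21 chords.
F has 28 beats and chords last 0.5 each, so 56 chords.
Total: 56 + 49 + 42 + 28 + 21 + 56 = 252.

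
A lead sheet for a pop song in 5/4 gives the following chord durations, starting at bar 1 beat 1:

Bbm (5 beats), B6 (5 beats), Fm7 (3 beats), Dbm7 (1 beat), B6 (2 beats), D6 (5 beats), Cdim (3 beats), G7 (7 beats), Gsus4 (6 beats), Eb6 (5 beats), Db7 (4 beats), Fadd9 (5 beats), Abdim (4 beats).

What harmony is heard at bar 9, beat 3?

Db7

Beat 3 of bar 9 is beat (9−1)×5 + 3 = 43 overall.
Running totals: Bbm ends at 5, B6 ends at 10, Fm7 ends at 13, Dbm7 ends at 14, B6 ends at 16, D6 ends at 21, Cdim ends at 24, G7 ends at 31, Gsus4 ends at 37, Eb6 ends at 42, Db7 ends at 46.
Beat 43 falls within Db7.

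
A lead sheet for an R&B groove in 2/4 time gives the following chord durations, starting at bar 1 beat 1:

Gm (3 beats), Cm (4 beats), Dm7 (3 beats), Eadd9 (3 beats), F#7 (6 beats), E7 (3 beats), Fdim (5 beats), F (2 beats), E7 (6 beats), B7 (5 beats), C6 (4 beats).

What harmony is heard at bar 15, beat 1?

Beat 1 of bar 15 is beat (15−1)×2 + 1 = 29 overall.
Running totals: Gm ends at 3, Cm ends at 7, Dm7 ends at 10, Eadd9 ends at 13, F#7 ends at 19, E7 ends at 22, Fdim ends at 27, F ends at 29.
Beat 29 falls within F.

F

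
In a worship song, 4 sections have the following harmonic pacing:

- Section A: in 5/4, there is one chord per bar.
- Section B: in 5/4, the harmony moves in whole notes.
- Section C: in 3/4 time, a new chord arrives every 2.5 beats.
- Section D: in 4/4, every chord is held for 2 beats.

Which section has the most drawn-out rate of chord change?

A: 5 beats/bar ÷ 5 beats/chord = 1 chord/bar.
B: 5 beats/bar ÷ 4 beats/chord = 1.25 chords/bar.
C: 3 beats/bar ÷ 2.5 beats/chord = 1.2 chords/bar.
D: 4 beats/bar ÷ 2 beats/chord = 2 chords/bar.
Slowest is A at 1 chords/bar.

Section A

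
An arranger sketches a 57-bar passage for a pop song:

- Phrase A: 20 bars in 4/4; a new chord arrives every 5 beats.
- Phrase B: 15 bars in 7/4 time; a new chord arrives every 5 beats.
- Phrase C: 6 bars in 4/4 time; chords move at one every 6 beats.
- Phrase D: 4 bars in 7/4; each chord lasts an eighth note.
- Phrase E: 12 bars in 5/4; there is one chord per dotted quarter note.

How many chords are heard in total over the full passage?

A has 80 beats and chords last 5 each, so 16 chords.
B has 105 beats and chords last 5 each, so 21 chords.
C has 24 beats and chords last 6 each, so 4 chords.
D has 28 beats and chords last 0.5 each, so 56 chords.
E has 60 beats and chords last 1.5 each, so 40 chords.
Total: 16 + 21 + 4 + 56 + 40 = 137.

137 chords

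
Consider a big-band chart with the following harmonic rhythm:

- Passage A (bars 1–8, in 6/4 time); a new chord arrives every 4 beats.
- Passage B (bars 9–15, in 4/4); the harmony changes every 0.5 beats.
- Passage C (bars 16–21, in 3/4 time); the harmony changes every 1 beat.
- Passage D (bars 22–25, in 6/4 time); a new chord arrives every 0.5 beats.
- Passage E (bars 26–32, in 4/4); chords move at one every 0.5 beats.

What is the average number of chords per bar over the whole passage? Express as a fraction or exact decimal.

A: 8 bars of 6 beats is 48 beats; at 4 beats each that's 12 chords.
B: 7 bars of 4 beats is 28 beats; at 0.5 beats each that's 56 chords.
C: 6 bars of 3 beats is 18 beats; at 1 beat each that's 18 chords.
D: 4 bars of 6 beats is 24 beats; at 0.5 beats each that's 48 chords.
E: 7 bars of 4 beats is 28 beats; at 0.5 beats each that's 56 chords.
Overall: 190 chords over 32 bars → 190/32 = 95/16 chords per bar.

95/16 chords per bar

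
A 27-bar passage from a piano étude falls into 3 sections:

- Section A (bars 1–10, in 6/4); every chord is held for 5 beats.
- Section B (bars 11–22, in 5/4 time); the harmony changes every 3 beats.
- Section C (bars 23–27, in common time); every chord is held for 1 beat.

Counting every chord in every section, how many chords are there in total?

52 chords

A: 10·6 = 60 beats, 60/5 = 12 chords.
B: 12·5 = 60 beats, 60/3 = 20 chords.
C: 5·4 = 20 beats, 20/1 = 20 chords.
Total: 12 + 20 + 20 = 52.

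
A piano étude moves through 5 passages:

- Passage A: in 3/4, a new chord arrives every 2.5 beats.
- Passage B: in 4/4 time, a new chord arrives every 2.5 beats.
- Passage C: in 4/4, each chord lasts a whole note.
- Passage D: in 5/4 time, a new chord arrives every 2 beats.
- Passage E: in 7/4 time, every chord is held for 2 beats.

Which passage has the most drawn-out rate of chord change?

A: 3/2.5 = 1.2 chords/bar.
B: 4/2.5 = 1.6 chords/bar.
C: 4/4 = 1 chord/bar.
D: 5/2 = 2.5 chords/bar.
E: 7/2 = 3.5 chords/bar.
Slowest is C at 1 chords/bar.

Passage C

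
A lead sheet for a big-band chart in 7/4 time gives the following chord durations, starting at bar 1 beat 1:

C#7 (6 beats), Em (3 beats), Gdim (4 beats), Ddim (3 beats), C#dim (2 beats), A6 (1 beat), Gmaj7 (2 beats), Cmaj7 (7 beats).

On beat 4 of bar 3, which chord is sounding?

C#dim

Beat 4 of bar 3 is beat (3−1)×7 + 4 = 18 overall.
Running totals: C#7 ends at 6, Em ends at 9, Gdim ends at 13, Ddim ends at 16, C#dim ends at 18.
Beat 18 falls within C#dim.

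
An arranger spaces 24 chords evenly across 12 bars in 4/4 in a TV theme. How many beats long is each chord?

12 bars × 4 beats/bar = 48 beats total.
48 beats ÷ 24 chords = 2 beats per chord.
(That is a half note.)

2 beats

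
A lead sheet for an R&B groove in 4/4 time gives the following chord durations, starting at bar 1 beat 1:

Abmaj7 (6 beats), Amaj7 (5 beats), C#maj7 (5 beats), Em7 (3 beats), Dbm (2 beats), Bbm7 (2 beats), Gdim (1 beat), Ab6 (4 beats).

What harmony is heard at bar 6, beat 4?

Gdim

Beat 4 of bar 6 is beat (6−1)×4 + 4 = 24 overall.
Running totals: Abmaj7 ends at 6, Amaj7 ends at 11, C#maj7 ends at 16, Em7 ends at 19, Dbm ends at 21, Bbm7 ends at 23, Gdim ends at 24.
Beat 24 falls within Gdim.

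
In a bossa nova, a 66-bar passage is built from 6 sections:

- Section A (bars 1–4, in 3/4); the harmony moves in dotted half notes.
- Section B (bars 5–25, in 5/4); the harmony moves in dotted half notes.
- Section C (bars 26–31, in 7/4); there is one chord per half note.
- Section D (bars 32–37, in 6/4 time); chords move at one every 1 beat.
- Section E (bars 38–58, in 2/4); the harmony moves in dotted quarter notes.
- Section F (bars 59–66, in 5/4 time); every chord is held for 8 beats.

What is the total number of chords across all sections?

129 chords

A has 12 beats and chords last 3 each, so 4 chords.
B has 105 beats and chords last 3 each, so 35 chords.
C has 42 beats and chords last 2 each, so 21 chords.
D has 36 beats and chords last 1 each, so 36 chords.
E has 42 beats and chords last 1.5 each, so 28 chords.
F has 40 beats and chords last 8 each, so 5 chords.
Total: 4 + 35 + 21 + 36 + 28 + 5 = 129.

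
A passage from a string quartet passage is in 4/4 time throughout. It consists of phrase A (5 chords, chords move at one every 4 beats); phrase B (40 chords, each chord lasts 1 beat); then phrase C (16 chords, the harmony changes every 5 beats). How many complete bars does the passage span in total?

A: 5 × 4 = 20 beats = 5 bars.
B: 40 × 1 = 40 beats = 10 bars.
C: 16 × 5 = 80 beats = 20 bars.
Total: 5 + 10 + 20 = 35 bars.

35 bars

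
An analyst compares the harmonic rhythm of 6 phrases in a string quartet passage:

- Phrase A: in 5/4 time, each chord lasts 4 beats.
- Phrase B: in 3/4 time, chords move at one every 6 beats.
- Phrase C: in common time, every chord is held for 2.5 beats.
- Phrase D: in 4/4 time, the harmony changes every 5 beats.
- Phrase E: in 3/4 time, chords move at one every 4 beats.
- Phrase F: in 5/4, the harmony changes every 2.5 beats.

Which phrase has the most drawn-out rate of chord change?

Phrase B

A: 5 beats/bar ÷ 4 beats/chord = 1.25 chords/bar.
B: 3 beats/bar ÷ 6 beats/chord = 0.5 chords/bar.
C: 4 beats/bar ÷ 2.5 beats/chord = 1.6 chords/bar.
D: 4 beats/bar ÷ 5 beats/chord = 0.8 chords/bar.
E: 3 beats/bar ÷ 4 beats/chord = 0.75 chords/bar.
F: 5 beats/bar ÷ 2.5 beats/chord = 2 chords/bar.
Slowest is B at 0.5 chords/bar.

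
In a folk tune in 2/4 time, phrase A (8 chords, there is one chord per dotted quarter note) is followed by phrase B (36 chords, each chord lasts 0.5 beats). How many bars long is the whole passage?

15 bars

A: 8 × 1.5 = 12 beats = 6 bars.
B: 36 × 0.5 = 18 beats = 9 bars.
Total: 6 + 9 = 15 bars.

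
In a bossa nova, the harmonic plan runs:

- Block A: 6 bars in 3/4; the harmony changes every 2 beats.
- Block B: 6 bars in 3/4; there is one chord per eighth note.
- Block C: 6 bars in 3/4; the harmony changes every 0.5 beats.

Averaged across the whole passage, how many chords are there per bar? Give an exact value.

A: 6 × 3 = 18 beats ÷ 2 = 9 chords.
B: 6 × 3 = 18 beats ÷ 0.5 = 36 chords.
C: 6 × 3 = 18 beats ÷ 0.5 = 36 chords.
Overall: 81 chords over 18 bars → 81/18 = 4.5 chords per bar.

4.5 chords per bar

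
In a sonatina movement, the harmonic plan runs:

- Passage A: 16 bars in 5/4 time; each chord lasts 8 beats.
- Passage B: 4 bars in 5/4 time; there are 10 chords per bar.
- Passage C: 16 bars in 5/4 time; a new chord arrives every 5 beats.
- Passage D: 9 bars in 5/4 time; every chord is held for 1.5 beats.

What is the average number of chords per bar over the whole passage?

A: 16 × 5 = 80 beats ÷ 8 = 10 chords.
B: 4 × 5 = 20 beats ÷ 0.5 = 40 chords.
C: 16 × 5 = 80 beats ÷ 5 = 16 chords.
D: 9 × 5 = 45 beats ÷ 1.5 = 30 chords.
Overall: 96 chords over 45 bars → 96/45 = 32/15 chords per bar.

32/15 chords per bar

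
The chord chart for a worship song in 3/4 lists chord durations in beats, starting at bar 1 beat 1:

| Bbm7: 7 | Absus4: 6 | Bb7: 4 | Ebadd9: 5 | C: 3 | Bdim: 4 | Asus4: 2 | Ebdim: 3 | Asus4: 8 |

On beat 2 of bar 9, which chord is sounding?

Beat 2 of bar 9 is beat (9−1)×3 + 2 = 26 overall.
Running totals: Bbm7 ends at 7, Absus4 ends at 13, Bb7 ends at 17, Ebadd9 ends at 22, C ends at 25, Bdim ends at 29.
Beat 26 falls within Bdim.

Bdim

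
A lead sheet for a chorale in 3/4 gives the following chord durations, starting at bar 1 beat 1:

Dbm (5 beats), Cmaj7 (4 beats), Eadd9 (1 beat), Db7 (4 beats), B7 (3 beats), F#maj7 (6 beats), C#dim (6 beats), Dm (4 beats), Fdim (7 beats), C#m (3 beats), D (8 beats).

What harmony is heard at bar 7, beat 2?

F#maj7

Beat 2 of bar 7 is beat (7−1)×3 + 2 = 20 overall.
Running totals: Dbm ends at 5, Cmaj7 ends at 9, Eadd9 ends at 10, Db7 ends at 14, B7 ends at 17, F#maj7 ends at 23.
Beat 20 falls within F#maj7.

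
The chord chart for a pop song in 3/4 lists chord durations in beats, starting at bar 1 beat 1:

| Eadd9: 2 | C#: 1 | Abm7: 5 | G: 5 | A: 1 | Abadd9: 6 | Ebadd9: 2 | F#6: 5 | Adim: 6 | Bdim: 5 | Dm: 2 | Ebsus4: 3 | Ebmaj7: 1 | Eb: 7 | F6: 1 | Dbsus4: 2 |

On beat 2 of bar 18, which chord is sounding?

Dbsus4

Beat 2 of bar 18 is beat (18−1)×3 + 2 = 53 overall.
Running totals: Eadd9 ends at 2, C# ends at 3, Abm7 ends at 8, G ends at 13, A ends at 14, Abadd9 ends at 20, Ebadd9 ends at 22, F#6 ends at 27, Adim ends at 33, Bdim ends at 38, Dm ends at 40, Ebsus4 ends at 43, Ebmaj7 ends at 44, Eb ends at 51, F6 ends at 52, Dbsus4 ends at 54.
Beat 53 falls within Dbsus4.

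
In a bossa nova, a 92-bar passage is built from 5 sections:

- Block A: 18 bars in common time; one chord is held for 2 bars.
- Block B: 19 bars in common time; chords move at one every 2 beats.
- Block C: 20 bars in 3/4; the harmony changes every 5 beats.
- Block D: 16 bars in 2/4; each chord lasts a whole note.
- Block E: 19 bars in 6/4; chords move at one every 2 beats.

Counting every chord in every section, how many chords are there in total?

124 chords

A: 18 bars × 4 beats = 72 beats; 8 beats/chord → 9 chords.
B: 19 bars × 4 beats = 76 beats; 2 beats/chord → 38 chords.
C: 20 bars × 3 beats = 60 beats; 5 beats/chord → 12 chords.
D: 16 bars × 2 beats = 32 beats; 4 beats/chord → 8 chords.
E: 19 bars × 6 beats = 114 beats; 2 beats/chord → 57 chords.
Total: 9 + 38 + 12 + 8 + 57 = 124.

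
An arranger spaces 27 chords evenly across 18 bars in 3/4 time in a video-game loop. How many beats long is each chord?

18 bars × 3 beats/bar = 54 beats total.
54 beats ÷ 27 chords = 2 beats per chord.
(That is a half note.)

2 beats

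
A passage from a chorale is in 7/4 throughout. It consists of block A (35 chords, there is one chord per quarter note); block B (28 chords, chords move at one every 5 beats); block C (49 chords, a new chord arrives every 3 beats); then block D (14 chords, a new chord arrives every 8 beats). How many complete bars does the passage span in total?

A: 35 × 1 = 35 beats = 5 bars.
B: 28 × 5 = 140 beats = 20 bars.
C: 49 × 3 = 147 beats = 21 bars.
D: 14 × 8 = 112 beats = 16 bars.
Total: 5 + 20 + 21 + 16 = 62 bars.

62 bars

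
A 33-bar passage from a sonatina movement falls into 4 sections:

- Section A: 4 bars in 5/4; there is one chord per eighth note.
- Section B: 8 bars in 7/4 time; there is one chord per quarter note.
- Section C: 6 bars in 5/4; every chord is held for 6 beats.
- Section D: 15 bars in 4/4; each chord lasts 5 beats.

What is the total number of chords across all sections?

113 chords

A: 4·5 = 20 beats, 20/0.5 = 40 chords.
B: 8·7 = 56 beats, 56/1 = 56 chords.
C: 6·5 = 30 beats, 30/6 = 5 chords.
D: 15·4 = 60 beats, 60/5 = 12 chords.
Total: 40 + 56 + 5 + 12 = 113.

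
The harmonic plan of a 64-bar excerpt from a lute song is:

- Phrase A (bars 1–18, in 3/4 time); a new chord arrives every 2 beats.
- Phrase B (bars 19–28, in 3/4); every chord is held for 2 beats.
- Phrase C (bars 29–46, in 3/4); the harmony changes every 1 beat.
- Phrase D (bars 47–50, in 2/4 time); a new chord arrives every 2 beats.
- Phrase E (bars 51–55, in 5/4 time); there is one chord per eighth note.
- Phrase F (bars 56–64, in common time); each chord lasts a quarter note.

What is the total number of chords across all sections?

186 chords

A has 54 beats and chords last 2 each, so 27 chords.
B has 30 beats and chords last 2 each, so 15 chords.
C has 54 beats and chords last 1 each, so 54 chords.
D has 8 beats and chords last 2 each, so 4 chords.
E has 25 beats and chords last 0.5 each, so 50 chords.
F has 36 beats and chords last 1 each, so 36 chords.
Total: 27 + 15 + 54 + 4 + 50 + 36 = 186.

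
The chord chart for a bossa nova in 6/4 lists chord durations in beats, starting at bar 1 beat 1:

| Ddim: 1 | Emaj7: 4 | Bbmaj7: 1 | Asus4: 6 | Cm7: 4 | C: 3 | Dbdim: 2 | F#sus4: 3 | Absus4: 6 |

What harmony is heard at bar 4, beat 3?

Beat 3 of bar 4 is beat (4−1)×6 + 3 = 21 overall.
Running totals: Ddim ends at 1, Emaj7 ends at 5, Bbmaj7 ends at 6, Asus4 ends at 12, Cm7 ends at 16, C ends at 19, Dbdim ends at 21.
Beat 21 falls within Dbdim.

Dbdim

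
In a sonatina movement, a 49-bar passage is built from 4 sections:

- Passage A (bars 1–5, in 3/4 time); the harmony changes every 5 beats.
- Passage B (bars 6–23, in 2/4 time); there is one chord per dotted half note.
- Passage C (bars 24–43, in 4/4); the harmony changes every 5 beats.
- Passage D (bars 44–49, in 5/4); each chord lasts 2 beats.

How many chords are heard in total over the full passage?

46 chords

A: 5 bars × 3 beats = 15 beats; 5 beats/chord → 3 chords.
B: 18 bars × 2 beats = 36 beats; 3 beats/chord → 12 chords.
C: 20 bars × 4 beats = 80 beats; 5 beats/chord → 16 chords.
D: 6 bars × 5 beats = 30 beats; 2 beats/chord → 15 chords.
Total: 3 + 12 + 16 + 15 = 46.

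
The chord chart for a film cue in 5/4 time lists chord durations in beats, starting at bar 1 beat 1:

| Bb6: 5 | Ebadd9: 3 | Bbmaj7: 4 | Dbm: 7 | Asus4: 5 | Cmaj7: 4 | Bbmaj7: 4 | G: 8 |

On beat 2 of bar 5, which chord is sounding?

Asus4

Beat 2 of bar 5 is beat (5−1)×5 + 2 = 22 overall.
Running totals: Bb6 ends at 5, Ebadd9 ends at 8, Bbmaj7 ends at 12, Dbm ends at 19, Asus4 ends at 24.
Beat 22 falls within Asus4.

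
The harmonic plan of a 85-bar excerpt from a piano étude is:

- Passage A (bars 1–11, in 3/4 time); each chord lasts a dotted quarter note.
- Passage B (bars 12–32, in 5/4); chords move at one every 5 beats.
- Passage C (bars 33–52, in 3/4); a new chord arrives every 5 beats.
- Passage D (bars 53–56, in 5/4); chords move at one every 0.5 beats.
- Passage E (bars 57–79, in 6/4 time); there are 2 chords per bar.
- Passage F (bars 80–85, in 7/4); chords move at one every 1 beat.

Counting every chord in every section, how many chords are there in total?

A: 11 bars × 3 beats = 33 beats; 1.5 beats/chord → 22 chords.
B: 21 bars × 5 beats = 105 beats; 5 beats/chord → 21 chords.
C: 20 bars × 3 beats = 60 beats; 5 beats/chord → 12 chords.
D: 4 bars × 5 beats = 20 beats; 0.5 beats/chord → 40 chords.
E: 23 bars × 6 beats = 138 beats; 3 beats/chord → 46 chords.
F: 6 bars × 7 beats = 42 beats; 1 beat/chord → 42 chords.
Total: 22 + 21 + 12 + 40 + 46 + 42 = 183.

183 chords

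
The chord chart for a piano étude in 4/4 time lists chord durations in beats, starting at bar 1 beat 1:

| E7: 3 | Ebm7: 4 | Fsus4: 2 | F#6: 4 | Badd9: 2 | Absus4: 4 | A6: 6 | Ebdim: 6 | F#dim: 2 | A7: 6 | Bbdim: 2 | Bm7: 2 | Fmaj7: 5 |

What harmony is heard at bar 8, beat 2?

Ebdim

Beat 2 of bar 8 is beat (8−1)×4 + 2 = 30 overall.
Running totals: E7 ends at 3, Ebm7 ends at 7, Fsus4 ends at 9, F#6 ends at 13, Badd9 ends at 15, Absus4 ends at 19, A6 ends at 25, Ebdim ends at 31.
Beat 30 falls within Ebdim.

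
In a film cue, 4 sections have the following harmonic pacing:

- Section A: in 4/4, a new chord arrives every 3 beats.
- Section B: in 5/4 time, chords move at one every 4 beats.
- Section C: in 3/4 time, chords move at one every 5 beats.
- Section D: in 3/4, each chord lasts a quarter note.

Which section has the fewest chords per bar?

Section C

A: 4/3 = 4/3 chords/bar.
B: 5/4 = 1.25 chords/bar.
C: 3/5 = 0.6 chords/bar.
D: 3/1 = 3 chords/bar.
Slowest is C at 0.6 chords/bar.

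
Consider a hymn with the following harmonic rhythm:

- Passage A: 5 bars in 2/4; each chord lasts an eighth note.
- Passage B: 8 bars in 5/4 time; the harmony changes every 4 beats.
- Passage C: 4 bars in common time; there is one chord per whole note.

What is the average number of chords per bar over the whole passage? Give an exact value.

2 chords per bar

A: 5 bars of 2 beats is 10 beats; at 0.5 beats each that's 20 chords.
B: 8 bars of 5 beats is 40 beats; at 4 beats each that's 10 chords.
C: 4 bars of 4 beats is 16 beats; at 4 beats each that's 4 chords.
Overall: 34 chords over 17 bars → 34/17 = 2 chords per bar.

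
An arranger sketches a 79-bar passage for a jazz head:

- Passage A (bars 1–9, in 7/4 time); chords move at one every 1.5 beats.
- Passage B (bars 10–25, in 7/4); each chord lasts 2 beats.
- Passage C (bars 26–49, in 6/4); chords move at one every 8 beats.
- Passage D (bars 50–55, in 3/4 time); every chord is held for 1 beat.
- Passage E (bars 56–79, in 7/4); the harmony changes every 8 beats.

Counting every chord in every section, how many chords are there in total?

155 chords

A has 63 beats and chords last 1.5 each, so 42 chords.
B has 112 beats and chords last 2 each, so 56 chords.
C has 144 beats and chords last 8 each, so 18 chords.
D has 18 beats and chords last 1 each, so 18 chords.
E has 168 beats and chords last 8 each, so 21 chords.
Total: 42 + 56 + 18 + 18 + 21 = 155.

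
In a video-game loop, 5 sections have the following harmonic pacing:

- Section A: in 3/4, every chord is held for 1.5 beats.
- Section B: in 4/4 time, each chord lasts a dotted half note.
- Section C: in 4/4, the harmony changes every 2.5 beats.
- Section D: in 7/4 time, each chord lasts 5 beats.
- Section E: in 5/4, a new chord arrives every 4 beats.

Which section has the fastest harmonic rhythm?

A: 3/1.5 = 2 chords/bar.
B: 4/3 = 4/3 chords/bar.
C: 4/2.5 = 1.6 chords/bar.
D: 7/5 = 1.4 chords/bar.
E: 5/4 = 1.25 chords/bar.
Fastest is A at 2 chords/bar.

Section A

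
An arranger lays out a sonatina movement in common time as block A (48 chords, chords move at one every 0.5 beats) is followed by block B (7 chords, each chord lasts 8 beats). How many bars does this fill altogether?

20 bars

A: 48 × 0.5 = 24 beats = 6 bars.
B: 7 × 8 = 56 beats = 14 bars.
Total: 6 + 14 = 20 bars.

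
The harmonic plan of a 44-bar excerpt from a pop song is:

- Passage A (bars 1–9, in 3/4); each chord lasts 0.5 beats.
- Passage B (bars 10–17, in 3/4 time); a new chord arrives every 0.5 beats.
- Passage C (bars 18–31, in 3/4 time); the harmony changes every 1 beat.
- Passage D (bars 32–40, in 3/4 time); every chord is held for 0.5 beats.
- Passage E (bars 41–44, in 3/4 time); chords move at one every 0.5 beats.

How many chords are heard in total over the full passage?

A has 27 beats and chords last 0.5 each, so 54 chords.
B has 24 beats and chords last 0.5 each, so 48 chords.
C has 42 beats and chords last 1 each, so 42 chords.
D has 27 beats and chords last 0.5 each, so 54 chords.
E has 12 beats and chords last 0.5 each, so 24 chords.
Total: 54 + 48 + 42 + 54 + 24 = 222.

222 chords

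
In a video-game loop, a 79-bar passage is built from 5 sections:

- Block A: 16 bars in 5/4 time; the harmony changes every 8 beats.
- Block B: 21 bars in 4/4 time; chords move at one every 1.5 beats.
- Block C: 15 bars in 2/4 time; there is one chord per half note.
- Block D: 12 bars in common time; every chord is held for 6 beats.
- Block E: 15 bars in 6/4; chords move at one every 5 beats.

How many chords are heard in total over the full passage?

107 chords

A: 16 bars × 5 beats = 80 beats; 8 beats/chord → 10 chords.
B: 21 bars × 4 beats = 84 beats; 1.5 beats/chord → 56 chords.
C: 15 bars × 2 beats = 30 beats; 2 beats/chord → 15 chords.
D: 12 bars × 4 beats = 48 beats; 6 beats/chord → 8 chords.
E: 15 bars × 6 beats = 90 beats; 5 beats/chord → 18 chords.
Total: 10 + 56 + 15 + 8 + 18 = 107.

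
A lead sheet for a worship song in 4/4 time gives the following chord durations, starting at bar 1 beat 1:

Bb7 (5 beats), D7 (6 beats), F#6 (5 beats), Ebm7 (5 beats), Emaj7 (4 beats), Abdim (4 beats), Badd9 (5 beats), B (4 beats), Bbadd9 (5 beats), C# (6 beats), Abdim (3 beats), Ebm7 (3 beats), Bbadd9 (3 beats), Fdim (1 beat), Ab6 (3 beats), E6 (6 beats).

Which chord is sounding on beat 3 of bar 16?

Beat 3 of bar 16 is beat (16−1)×4 + 3 = 63 overall.
Running totals: Bb7 ends at 5, D7 ends at 11, F#6 ends at 16, Ebm7 ends at 21, Emaj7 ends at 25, Abdim ends at 29, Badd9 ends at 34, B ends at 38, Bbadd9 ends at 43, C# ends at 49, Abdim ends at 52, Ebm7 ends at 55, Bbadd9 ends at 58, Fdim ends at 59, Ab6 ends at 62, E6 ends at 68.
Beat 63 falls within E6.

E6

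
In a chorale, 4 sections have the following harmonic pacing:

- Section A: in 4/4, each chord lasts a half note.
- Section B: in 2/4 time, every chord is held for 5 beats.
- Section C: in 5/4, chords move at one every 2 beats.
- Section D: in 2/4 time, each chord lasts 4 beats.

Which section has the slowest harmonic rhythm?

A: each chord is 2 beats in 4/4, so 2 per bar.
B: each chord is 5 beats in 2/4, so 0.4 per bar.
C: each chord is 2 beats in 5/4, so 2.5 per bar.
D: each chord is 4 beats in 2/4, so 0.5 per bar.
Slowest is B at 0.4 chords/bar.

Section B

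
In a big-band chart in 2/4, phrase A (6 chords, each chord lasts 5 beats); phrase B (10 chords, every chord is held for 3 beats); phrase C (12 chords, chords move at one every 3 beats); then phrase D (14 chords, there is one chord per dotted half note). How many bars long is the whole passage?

A: 6 × 5 = 30 beats = 15 bars.
B: 10 × 3 = 30 beats = 15 bars.
C: 12 × 3 = 36 beats = 18 bars.
D: 14 × 3 = 42 beats = 21 bars.
Total: 15 + 15 + 18 + 21 = 69 bars.

69 bars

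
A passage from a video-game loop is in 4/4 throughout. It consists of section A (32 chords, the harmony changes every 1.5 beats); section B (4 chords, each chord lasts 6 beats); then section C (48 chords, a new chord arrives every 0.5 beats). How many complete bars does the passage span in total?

A: 32 × 1.5 = 48 beats = 12 bars.
B: 4 × 6 = 24 beats = 6 bars.
C: 48 × 0.5 = 24 beats = 6 bars.
Total: 12 + 6 + 6 = 24 bars.

24 bars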